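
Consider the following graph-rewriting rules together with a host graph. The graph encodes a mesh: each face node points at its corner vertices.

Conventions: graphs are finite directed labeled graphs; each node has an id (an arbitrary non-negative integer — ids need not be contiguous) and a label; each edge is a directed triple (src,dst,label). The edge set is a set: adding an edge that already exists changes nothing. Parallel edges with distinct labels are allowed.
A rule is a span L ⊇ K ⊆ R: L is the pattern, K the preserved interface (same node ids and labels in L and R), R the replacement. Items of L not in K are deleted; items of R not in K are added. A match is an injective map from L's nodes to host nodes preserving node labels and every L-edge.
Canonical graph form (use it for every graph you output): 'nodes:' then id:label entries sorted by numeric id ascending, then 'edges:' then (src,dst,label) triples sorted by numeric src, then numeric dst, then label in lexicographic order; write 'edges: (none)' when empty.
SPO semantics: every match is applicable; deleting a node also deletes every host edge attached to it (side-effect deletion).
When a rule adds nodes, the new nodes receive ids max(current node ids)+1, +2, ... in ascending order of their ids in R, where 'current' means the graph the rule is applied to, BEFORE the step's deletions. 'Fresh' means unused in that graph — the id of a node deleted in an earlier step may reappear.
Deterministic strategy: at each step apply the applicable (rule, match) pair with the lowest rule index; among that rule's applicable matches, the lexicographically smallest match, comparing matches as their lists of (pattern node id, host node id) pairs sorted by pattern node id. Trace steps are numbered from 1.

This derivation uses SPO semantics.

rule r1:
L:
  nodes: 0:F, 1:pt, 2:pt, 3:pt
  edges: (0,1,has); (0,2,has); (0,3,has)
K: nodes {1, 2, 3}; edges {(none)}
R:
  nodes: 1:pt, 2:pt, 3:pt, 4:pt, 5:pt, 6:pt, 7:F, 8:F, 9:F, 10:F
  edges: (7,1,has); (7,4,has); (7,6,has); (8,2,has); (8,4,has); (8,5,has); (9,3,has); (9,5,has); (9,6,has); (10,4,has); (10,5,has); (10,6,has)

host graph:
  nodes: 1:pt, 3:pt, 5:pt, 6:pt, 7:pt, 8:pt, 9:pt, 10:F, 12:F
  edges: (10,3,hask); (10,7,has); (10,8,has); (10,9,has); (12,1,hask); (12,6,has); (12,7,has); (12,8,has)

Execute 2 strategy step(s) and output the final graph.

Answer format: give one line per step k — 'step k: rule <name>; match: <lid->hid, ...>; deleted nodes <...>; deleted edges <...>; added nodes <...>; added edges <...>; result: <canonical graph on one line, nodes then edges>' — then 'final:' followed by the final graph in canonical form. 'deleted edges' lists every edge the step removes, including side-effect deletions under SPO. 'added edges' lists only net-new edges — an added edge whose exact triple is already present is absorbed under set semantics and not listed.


step 1: rule r1; match: 0->10, 1->7, 2->8, 3->9; deleted nodes 10; deleted edges (10,3,hask); (10,7,has); (10,8,has); (10,9,has); added nodes 13, 14, 15, 16, 17, 18, 19; added edges (16,7,has); (16,13,has); (16,15,has); (17,8,has); (17,13,has); (17,14,has); (18,9,has); (18,14,has); (18,15,has); (19,13,has); (19,14,has); (19,15,has); result: nodes: 1:pt, 3:pt, 5:pt, 6:pt, 7:pt, 8:pt, 9:pt, 12:F, 13:pt, 14:pt, 15:pt, 16:F, 17:F, 18:F, 19:F edges: (12,1,hask); (12,6,has); (12,7,has); (12,8,has); (16,7,has); (16,13,has); (16,15,has); (17,8,has); (17,13,has); (17,14,has); (18,9,has); (18,14,has); (18,15,has); (19,13,has); (19,14,has); (19,15,has)
step 2: rule r1; match: 0->12, 1->6, 2->7, 3->8; deleted nodes 12; deleted edges (12,1,hask); (12,6,has); (12,7,has); (12,8,has); added nodes 20, 21, 22, 23, 24, 25, 26; added edges (23,6,has); (23,20,has); (23,22,has); (24,7,has); (24,20,has); (24,21,has); (25,8,has); (25,21,has); (25,22,has); (26,20,has); (26,21,has); (26,22,has); result: nodes: 1:pt, 3:pt, 5:pt, 6:pt, 7:pt, 8:pt, 9:pt, 13:pt, 14:pt, 15:pt, 16:F, 17:F, 18:F, 19:F, 20:pt, 21:pt, 22:pt, 23:F, 24:F, 25:F, 26:F edges: (16,7,has); (16,13,has); (16,15,has); (17,8,has); (17,13,has); (17,14,has); (18,9,has); (18,14,has); (18,15,has); (19,13,has); (19,14,has); (19,15,has); (23,6,has); (23,20,has); (23,22,has); (24,7,has); (24,20,has); (24,21,has); (25,8,has); (25,21,has); (25,22,has); (26,20,has); (26,21,has); (26,22,has)
final:
nodes: 1:pt, 3:pt, 5:pt, 6:pt, 7:pt, 8:pt, 9:pt, 13:pt, 14:pt, 15:pt, 16:F, 17:F, 18:F, 19:F, 20:pt, 21:pt, 22:pt, 23:F, 24:F, 25:F, 26:F
edges: (16,7,has); (16,13,has); (16,15,has); (17,8,has); (17,13,has); (17,14,has); (18,9,has); (18,14,has); (18,15,has); (19,13,has); (19,14,has); (19,15,has); (23,6,has); (23,20,has); (23,22,has); (24,7,has); (24,20,has); (24,21,has); (25,8,has); (25,21,has); (25,22,has); (26,20,has); (26,21,has); (26,22,has)


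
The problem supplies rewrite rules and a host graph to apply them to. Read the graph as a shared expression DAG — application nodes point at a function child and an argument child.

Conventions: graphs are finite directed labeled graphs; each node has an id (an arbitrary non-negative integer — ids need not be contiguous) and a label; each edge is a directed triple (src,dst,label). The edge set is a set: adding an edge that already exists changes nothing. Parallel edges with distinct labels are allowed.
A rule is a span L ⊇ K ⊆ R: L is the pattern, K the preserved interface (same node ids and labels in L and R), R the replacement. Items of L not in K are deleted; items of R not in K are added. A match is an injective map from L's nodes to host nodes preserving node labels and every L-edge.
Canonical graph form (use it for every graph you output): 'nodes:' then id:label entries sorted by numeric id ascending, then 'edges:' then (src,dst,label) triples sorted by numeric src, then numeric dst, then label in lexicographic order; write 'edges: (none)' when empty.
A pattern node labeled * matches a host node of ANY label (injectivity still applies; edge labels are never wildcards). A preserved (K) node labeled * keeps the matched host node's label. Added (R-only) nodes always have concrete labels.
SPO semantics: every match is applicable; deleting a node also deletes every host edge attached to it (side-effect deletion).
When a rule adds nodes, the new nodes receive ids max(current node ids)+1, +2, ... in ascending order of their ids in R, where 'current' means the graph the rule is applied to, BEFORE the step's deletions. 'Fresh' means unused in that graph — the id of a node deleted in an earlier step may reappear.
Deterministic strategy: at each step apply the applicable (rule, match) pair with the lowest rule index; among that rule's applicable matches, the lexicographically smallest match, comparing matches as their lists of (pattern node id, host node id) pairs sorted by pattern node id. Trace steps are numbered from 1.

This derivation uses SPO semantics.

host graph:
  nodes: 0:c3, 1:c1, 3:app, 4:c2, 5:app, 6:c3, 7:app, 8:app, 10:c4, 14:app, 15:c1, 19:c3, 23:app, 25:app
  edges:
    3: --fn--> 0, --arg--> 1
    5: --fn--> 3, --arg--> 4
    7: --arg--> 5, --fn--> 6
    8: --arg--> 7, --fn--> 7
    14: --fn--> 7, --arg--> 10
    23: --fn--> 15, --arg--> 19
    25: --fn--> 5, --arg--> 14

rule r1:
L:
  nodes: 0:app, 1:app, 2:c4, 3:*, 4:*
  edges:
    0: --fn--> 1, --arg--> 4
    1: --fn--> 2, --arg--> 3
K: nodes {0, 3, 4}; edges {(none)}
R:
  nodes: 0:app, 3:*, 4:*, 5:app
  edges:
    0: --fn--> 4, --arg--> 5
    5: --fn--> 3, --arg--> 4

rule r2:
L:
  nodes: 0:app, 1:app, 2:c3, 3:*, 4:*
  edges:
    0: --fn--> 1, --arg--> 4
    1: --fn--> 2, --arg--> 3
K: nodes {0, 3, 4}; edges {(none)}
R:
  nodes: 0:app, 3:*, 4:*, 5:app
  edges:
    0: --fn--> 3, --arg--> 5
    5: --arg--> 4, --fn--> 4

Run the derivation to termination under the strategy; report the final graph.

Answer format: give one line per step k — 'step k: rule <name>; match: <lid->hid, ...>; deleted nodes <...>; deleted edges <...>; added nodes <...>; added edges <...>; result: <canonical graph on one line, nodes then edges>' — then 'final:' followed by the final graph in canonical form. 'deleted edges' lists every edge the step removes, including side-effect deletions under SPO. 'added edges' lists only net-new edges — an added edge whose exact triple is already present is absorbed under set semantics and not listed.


step 1: rule r2; match: 0->5, 1->3, 2->0, 3->1, 4->4; deleted nodes 0, 3; deleted edges (3,0,fn); (3,1,arg); (5,3,fn); (5,4,arg); added nodes 26; added edges (5,1,fn); (5,26,arg); (26,4,arg); (26,4,fn); result: nodes: 1:c1, 4:c2, 5:app, 6:c3, 7:app, 8:app, 10:c4, 14:app, 15:c1, 19:c3, 23:app, 25:app, 26:app edges: (5,1,fn); (5,26,arg); (7,5,arg); (7,6,fn); (8,7,arg); (8,7,fn); (14,7,fn); (14,10,arg); (23,15,fn); (23,19,arg); (25,5,fn); (25,14,arg); (26,4,arg); (26,4,fn)
step 2: rule r2; match: 0->14, 1->7, 2->6, 3->5, 4->10; deleted nodes 6, 7; deleted edges (7,5,arg); (7,6,fn); (8,7,arg); (8,7,fn); (14,7,fn); (14,10,arg); added nodes 27; added edges (14,5,fn); (14,27,arg); (27,10,arg); (27,10,fn); result: nodes: 1:c1, 4:c2, 5:app, 8:app, 10:c4, 14:app, 15:c1, 19:c3, 23:app, 25:app, 26:app, 27:app edges: (5,1,fn); (5,26,arg); (14,5,fn); (14,27,arg); (23,15,fn); (23,19,arg); (25,5,fn); (25,14,arg); (26,4,arg); (26,4,fn); (27,10,arg); (27,10,fn)
final:
nodes: 1:c1, 4:c2, 5:app, 8:app, 10:c4, 14:app, 15:c1, 19:c3, 23:app, 25:app, 26:app, 27:app
edges: (5,1,fn); (5,26,arg); (14,5,fn); (14,27,arg); (23,15,fn); (23,19,arg); (25,5,fn); (25,14,arg); (26,4,arg); (26,4,fn); (27,10,arg); (27,10,fn)


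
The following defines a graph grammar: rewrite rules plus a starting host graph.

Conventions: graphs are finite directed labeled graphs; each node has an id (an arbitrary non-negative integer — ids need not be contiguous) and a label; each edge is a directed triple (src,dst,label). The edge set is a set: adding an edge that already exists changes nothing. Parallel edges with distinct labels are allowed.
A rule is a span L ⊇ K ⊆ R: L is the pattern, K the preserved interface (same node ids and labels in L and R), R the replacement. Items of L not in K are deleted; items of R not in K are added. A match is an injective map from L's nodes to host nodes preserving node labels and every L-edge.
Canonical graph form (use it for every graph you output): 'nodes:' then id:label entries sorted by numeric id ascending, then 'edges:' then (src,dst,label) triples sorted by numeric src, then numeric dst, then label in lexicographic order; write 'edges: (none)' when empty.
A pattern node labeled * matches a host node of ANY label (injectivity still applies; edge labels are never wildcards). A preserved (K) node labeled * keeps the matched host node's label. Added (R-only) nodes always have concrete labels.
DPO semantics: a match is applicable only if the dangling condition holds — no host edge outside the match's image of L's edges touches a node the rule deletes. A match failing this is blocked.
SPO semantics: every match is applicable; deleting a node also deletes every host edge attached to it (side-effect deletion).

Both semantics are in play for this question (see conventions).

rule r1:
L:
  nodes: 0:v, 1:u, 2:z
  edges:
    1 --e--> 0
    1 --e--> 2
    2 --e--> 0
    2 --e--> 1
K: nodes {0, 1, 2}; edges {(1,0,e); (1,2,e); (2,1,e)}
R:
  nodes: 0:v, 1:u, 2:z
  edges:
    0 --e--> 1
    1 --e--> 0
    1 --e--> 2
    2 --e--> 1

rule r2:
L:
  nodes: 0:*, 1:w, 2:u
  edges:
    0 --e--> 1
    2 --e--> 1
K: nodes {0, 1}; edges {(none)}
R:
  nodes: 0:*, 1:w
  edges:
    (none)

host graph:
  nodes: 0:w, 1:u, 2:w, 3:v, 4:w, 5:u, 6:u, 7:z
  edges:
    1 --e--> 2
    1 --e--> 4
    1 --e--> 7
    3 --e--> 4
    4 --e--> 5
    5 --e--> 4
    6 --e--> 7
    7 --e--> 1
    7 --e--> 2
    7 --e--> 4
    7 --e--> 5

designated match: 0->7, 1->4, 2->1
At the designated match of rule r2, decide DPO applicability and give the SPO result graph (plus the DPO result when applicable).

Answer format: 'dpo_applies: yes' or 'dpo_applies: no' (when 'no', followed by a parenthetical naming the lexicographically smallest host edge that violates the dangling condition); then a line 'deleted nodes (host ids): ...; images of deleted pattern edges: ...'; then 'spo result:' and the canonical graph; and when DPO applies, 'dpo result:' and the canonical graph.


dpo_applies: no
(the rule deletes node 1, which keeps host edge (1,2,e) outside the match image — the dangling condition fails, DPO blocks; SPO proceeds and side-deletes such edges)
deleted nodes (host ids): 1; images of deleted pattern edges: (1,4,e); (7,4,e)
spo result:
nodes: 0:w, 2:w, 3:v, 4:w, 5:u, 6:u, 7:z
edges: (3,4,e); (4,5,e); (5,4,e); (6,7,e); (7,2,e); (7,5,e)


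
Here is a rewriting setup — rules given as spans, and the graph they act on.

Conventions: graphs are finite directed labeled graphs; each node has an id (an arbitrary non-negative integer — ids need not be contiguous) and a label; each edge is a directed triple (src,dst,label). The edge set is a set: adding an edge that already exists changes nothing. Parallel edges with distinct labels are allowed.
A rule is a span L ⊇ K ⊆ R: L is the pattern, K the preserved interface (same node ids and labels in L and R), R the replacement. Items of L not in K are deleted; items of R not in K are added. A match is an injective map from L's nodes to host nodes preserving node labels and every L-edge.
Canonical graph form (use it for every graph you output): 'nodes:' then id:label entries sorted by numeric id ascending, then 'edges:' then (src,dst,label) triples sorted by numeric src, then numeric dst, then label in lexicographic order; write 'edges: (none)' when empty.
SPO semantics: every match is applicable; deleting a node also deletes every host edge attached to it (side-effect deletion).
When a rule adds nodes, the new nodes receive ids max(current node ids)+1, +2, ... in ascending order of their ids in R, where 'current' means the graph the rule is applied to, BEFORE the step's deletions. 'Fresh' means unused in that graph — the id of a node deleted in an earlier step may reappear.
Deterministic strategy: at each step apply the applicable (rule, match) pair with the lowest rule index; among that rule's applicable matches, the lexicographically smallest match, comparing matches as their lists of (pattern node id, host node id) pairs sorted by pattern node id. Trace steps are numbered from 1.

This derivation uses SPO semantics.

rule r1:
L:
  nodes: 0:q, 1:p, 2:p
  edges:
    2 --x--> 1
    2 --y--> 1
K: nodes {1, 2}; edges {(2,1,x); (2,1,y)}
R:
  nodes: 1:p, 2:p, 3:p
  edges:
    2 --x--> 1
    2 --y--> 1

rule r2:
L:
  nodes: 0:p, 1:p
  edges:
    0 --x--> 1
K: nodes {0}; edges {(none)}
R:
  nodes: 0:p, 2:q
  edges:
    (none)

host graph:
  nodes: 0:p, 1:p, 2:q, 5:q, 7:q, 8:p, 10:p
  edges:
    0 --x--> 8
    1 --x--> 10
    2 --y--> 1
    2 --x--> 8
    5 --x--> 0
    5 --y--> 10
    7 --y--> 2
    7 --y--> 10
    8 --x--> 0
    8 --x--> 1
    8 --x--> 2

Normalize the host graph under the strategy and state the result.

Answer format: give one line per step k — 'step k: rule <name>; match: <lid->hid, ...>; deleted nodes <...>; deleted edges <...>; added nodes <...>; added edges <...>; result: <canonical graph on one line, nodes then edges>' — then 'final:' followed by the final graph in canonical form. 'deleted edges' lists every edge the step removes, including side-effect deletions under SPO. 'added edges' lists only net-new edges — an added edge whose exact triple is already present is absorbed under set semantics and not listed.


step 1: rule r2; match: 0->0, 1->8; deleted nodes 8; deleted edges (0,8,x); (2,8,x); (8,0,x); (8,1,x); (8,2,x); added nodes 11; added edges (none); result: nodes: 0:p, 1:p, 2:q, 5:q, 7:q, 10:p, 11:q edges: (1,10,x); (2,1,y); (5,0,x); (5,10,y); (7,2,y); (7,10,y)
step 2: rule r2; match: 0->1, 1->10; deleted nodes 10; deleted edges (1,10,x); (5,10,y); (7,10,y); added nodes 12; added edges (none); result: nodes: 0:p, 1:p, 2:q, 5:q, 7:q, 11:q, 12:q edges: (2,1,y); (5,0,x); (7,2,y)
final:
nodes: 0:p, 1:p, 2:q, 5:q, 7:q, 11:q, 12:q
edges: (2,1,y); (5,0,x); (7,2,y)


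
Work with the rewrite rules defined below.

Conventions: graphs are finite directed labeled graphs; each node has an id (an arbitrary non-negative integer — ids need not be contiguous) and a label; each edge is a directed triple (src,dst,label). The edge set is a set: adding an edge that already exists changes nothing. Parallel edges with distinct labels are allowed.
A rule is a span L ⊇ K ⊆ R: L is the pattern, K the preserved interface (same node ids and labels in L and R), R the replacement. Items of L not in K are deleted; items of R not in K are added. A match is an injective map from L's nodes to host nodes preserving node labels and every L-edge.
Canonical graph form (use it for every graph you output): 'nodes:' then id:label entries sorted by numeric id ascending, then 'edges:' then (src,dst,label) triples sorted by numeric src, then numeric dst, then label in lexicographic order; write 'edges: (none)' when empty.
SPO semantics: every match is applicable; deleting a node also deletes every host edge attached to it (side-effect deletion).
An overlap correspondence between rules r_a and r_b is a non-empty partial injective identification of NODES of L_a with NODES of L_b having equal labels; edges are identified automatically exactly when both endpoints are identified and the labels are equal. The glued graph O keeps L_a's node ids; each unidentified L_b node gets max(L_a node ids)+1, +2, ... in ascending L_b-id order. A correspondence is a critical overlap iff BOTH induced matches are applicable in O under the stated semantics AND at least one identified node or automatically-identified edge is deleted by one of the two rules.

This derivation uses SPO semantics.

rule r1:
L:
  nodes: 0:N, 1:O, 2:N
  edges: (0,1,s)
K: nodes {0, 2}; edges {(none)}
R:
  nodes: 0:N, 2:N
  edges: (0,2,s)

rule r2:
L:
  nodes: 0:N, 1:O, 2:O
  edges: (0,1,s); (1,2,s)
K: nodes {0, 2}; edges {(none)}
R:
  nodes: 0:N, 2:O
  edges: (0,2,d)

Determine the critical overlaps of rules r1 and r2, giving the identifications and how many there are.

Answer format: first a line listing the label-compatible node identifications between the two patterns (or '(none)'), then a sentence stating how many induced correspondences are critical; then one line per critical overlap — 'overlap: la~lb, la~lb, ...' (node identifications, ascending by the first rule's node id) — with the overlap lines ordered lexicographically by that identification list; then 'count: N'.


label-compatible node identifications between L(r1) and L(r2): 0~0, 1~1, 1~2, 2~0
6 of the induced correspondences are critical overlaps of r1 and r2.
overlap: 0~0, 1~1
overlap: 0~0, 1~2
overlap: 1~1
overlap: 1~1, 2~0
overlap: 1~2
overlap: 1~2, 2~0
count: 6


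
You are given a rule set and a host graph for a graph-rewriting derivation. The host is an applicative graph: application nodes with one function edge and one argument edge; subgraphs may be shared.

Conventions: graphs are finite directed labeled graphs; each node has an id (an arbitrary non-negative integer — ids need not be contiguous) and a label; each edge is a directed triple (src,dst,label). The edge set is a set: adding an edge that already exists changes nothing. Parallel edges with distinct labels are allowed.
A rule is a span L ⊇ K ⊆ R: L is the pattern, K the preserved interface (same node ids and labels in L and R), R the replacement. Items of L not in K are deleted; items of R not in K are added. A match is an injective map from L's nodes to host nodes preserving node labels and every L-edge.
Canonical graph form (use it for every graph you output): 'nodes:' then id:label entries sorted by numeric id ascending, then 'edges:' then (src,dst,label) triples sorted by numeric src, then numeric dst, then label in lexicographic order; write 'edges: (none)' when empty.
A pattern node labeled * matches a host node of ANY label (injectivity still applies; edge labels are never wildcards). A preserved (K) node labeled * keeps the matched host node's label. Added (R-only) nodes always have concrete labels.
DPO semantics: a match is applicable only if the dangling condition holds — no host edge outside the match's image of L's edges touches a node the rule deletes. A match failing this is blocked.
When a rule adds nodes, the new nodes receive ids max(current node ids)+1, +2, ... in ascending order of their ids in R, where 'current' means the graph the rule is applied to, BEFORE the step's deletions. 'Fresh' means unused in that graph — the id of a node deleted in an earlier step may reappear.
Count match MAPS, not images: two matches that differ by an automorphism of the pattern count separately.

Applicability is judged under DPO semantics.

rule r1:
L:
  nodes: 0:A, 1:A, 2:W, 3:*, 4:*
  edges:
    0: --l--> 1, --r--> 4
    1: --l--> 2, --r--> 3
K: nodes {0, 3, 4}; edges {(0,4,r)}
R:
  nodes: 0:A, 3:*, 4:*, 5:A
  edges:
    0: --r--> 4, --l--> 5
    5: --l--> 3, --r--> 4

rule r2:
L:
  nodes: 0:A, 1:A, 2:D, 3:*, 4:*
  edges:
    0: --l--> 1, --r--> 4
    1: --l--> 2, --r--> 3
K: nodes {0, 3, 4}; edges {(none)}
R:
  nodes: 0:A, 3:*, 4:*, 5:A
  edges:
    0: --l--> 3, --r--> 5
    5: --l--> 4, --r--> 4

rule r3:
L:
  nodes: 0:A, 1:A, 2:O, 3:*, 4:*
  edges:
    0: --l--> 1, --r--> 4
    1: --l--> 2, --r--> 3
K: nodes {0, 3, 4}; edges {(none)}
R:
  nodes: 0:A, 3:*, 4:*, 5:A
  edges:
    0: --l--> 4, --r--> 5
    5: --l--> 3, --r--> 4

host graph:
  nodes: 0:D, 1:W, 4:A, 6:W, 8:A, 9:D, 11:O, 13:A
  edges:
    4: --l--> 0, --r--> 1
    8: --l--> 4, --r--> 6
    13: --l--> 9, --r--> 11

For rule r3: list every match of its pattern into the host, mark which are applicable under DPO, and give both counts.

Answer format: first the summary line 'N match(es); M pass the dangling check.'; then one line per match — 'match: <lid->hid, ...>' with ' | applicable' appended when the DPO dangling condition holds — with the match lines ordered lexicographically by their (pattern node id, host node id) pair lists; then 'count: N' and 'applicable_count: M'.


0 match(es); 0 pass the dangling check.
count: 0
applicable_count: 0


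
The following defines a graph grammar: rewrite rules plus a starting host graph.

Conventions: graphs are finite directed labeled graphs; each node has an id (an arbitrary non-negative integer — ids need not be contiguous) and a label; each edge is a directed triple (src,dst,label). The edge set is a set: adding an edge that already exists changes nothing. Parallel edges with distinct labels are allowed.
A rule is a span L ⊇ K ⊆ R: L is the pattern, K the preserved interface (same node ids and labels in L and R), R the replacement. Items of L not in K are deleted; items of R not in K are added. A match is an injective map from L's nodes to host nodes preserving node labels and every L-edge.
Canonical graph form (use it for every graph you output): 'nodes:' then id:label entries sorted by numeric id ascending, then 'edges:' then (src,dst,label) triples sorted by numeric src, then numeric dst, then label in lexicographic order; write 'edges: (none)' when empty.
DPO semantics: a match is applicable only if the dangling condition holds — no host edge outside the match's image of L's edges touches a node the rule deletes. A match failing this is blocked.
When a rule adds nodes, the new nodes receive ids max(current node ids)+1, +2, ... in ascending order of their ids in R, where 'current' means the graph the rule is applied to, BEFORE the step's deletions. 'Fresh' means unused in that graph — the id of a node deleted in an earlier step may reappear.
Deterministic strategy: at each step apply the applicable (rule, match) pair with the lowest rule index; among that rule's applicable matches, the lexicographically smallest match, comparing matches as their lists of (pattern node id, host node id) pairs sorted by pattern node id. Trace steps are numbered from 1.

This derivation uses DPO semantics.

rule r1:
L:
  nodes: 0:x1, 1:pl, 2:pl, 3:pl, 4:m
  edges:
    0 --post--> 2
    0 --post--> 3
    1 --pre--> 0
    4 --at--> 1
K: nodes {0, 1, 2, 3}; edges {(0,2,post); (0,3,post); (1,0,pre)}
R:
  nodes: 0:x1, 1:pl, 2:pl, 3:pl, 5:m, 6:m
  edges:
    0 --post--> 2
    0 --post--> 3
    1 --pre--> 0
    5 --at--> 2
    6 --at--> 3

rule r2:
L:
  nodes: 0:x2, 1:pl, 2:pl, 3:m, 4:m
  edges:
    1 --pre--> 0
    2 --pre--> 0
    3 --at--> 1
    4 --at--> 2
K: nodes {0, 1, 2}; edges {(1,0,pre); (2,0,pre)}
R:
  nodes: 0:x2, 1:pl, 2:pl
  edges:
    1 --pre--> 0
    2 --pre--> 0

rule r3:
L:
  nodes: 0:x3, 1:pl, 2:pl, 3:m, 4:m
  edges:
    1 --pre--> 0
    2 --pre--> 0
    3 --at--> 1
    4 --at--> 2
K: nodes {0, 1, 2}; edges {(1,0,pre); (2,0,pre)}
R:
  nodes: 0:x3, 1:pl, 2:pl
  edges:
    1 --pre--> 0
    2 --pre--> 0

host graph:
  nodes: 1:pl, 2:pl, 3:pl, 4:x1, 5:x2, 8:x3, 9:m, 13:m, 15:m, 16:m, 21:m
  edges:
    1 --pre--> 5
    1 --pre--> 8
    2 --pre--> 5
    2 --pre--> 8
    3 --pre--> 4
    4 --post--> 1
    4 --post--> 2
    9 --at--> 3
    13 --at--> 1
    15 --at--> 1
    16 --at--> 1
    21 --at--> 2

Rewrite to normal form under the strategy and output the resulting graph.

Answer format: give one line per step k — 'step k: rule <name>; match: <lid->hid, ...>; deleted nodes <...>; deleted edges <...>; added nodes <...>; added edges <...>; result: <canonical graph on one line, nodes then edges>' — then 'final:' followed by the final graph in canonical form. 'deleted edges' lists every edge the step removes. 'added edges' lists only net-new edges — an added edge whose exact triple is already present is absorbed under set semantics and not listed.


step 1: rule r1; match: 0->4, 1->3, 2->1, 3->2, 4->9; deleted nodes 9; deleted edges (9,3,at); added nodes 22, 23; added edges (22,1,at); (23,2,at); result: nodes: 1:pl, 2:pl, 3:pl, 4:x1, 5:x2, 8:x3, 13:m, 15:m, 16:m, 21:m, 22:m, 23:m edges: (1,5,pre); (1,8,pre); (2,5,pre); (2,8,pre); (3,4,pre); (4,1,post); (4,2,post); (13,1,at); (15,1,at); (16,1,at); (21,2,at); (22,1,at); (23,2,at)
step 2: rule r2; match: 0->5, 1->1, 2->2, 3->13, 4->21; deleted nodes 13, 21; deleted edges (13,1,at); (21,2,at); added nodes (none); added edges (none); result: nodes: 1:pl, 2:pl, 3:pl, 4:x1, 5:x2, 8:x3, 15:m, 16:m, 22:m, 23:m edges: (1,5,pre); (1,8,pre); (2,5,pre); (2,8,pre); (3,4,pre); (4,1,post); (4,2,post); (15,1,at); (16,1,at); (22,1,at); (23,2,at)
step 3: rule r2; match: 0->5, 1->1, 2->2, 3->15, 4->23; deleted nodes 15, 23; deleted edges (15,1,at); (23,2,at); added nodes (none); added edges (none); result: nodes: 1:pl, 2:pl, 3:pl, 4:x1, 5:x2, 8:x3, 16:m, 22:m edges: (1,5,pre); (1,8,pre); (2,5,pre); (2,8,pre); (3,4,pre); (4,1,post); (4,2,post); (16,1,at); (22,1,at)
final:
nodes: 1:pl, 2:pl, 3:pl, 4:x1, 5:x2, 8:x3, 16:m, 22:m
edges: (1,5,pre); (1,8,pre); (2,5,pre); (2,8,pre); (3,4,pre); (4,1,post); (4,2,post); (16,1,at); (22,1,at)


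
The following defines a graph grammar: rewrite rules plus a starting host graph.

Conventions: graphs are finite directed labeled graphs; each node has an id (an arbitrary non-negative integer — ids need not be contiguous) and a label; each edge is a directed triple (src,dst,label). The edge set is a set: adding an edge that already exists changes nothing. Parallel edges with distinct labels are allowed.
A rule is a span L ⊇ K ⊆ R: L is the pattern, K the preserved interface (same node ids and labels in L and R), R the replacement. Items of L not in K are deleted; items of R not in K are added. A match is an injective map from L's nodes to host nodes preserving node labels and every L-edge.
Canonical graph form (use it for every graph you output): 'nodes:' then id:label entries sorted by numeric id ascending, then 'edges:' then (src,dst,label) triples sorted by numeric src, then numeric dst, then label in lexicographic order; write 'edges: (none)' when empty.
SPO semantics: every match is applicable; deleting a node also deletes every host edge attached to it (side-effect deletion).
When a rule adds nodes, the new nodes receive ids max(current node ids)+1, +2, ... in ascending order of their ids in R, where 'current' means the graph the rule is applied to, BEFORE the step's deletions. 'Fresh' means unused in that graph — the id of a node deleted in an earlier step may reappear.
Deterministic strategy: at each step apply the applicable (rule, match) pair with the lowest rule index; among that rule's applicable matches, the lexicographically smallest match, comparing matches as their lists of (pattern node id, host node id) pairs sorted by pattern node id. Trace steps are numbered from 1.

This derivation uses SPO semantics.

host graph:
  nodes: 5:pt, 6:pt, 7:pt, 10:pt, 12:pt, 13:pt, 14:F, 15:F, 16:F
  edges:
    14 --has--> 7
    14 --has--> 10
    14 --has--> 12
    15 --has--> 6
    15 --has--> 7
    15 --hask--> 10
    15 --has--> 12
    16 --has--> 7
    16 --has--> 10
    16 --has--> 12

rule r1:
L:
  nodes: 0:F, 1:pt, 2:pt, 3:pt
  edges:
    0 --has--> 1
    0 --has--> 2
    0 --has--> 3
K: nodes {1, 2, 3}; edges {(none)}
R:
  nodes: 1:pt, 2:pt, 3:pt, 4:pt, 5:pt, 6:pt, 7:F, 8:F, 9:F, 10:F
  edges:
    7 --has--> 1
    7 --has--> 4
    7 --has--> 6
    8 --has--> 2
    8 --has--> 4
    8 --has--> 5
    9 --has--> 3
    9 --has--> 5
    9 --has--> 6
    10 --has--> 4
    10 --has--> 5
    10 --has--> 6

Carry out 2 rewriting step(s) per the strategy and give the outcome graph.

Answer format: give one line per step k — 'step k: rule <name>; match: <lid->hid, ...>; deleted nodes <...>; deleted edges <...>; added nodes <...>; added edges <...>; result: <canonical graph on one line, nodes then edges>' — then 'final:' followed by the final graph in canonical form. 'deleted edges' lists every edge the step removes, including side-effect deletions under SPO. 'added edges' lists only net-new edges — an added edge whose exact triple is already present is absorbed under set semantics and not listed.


step 1: rule r1; match: 0->14, 1->7, 2->10, 3->12; deleted nodes 14; deleted edges (14,7,has); (14,10,has); (14,12,has); added nodes 17, 18, 19, 20, 21, 22, 23; added edges (20,7,has); (20,17,has); (20,19,has); (21,10,has); (21,17,has); (21,18,has); (22,12,has); (22,18,has); (22,19,has); (23,17,has); (23,18,has); (23,19,has); result: nodes: 5:pt, 6:pt, 7:pt, 10:pt, 12:pt, 13:pt, 15:F, 16:F, 17:pt, 18:pt, 19:pt, 20:F, 21:F, 22:F, 23:F edges: (15,6,has); (15,7,has); (15,10,hask); (15,12,has); (16,7,has); (16,10,has); (16,12,has); (20,7,has); (20,17,has); (20,19,has); (21,10,has); (21,17,has); (21,18,has); (22,12,has); (22,18,has); (22,19,has); (23,17,has); (23,18,has); (23,19,has)
step 2: rule r1; match: 0->15, 1->6, 2->7, 3->12; deleted nodes 15; deleted edges (15,6,has); (15,7,has); (15,10,hask); (15,12,has); added nodes 24, 25, 26, 27, 28, 29, 30; added edges (27,6,has); (27,24,has); (27,26,has); (28,7,has); (28,24,has); (28,25,has); (29,12,has); (29,25,has); (29,26,has); (30,24,has); (30,25,has); (30,26,has); result: nodes: 5:pt, 6:pt, 7:pt, 10:pt, 12:pt, 13:pt, 16:F, 17:pt, 18:pt, 19:pt, 20:F, 21:F, 22:F, 23:F, 24:pt, 25:pt, 26:pt, 27:F, 28:F, 29:F, 30:F edges: (16,7,has); (16,10,has); (16,12,has); (20,7,has); (20,17,has); (20,19,has); (21,10,has); (21,17,has); (21,18,has); (22,12,has); (22,18,has); (22,19,has); (23,17,has); (23,18,has); (23,19,has); (27,6,has); (27,24,has); (27,26,has); (28,7,has); (28,24,has); (28,25,has); (29,12,has); (29,25,has); (29,26,has); (30,24,has); (30,25,has); (30,26,has)
final:
nodes: 5:pt, 6:pt, 7:pt, 10:pt, 12:pt, 13:pt, 16:F, 17:pt, 18:pt, 19:pt, 20:F, 21:F, 22:F, 23:F, 24:pt, 25:pt, 26:pt, 27:F, 28:F, 29:F, 30:F
edges: (16,7,has); (16,10,has); (16,12,has); (20,7,has); (20,17,has); (20,19,has); (21,10,has); (21,17,has); (21,18,has); (22,12,has); (22,18,has); (22,19,has); (23,17,has); (23,18,has); (23,19,has); (27,6,has); (27,24,has); (27,26,has); (28,7,has); (28,24,has); (28,25,has); (29,12,has); (29,25,has); (29,26,has); (30,24,has); (30,25,has); (30,26,has)


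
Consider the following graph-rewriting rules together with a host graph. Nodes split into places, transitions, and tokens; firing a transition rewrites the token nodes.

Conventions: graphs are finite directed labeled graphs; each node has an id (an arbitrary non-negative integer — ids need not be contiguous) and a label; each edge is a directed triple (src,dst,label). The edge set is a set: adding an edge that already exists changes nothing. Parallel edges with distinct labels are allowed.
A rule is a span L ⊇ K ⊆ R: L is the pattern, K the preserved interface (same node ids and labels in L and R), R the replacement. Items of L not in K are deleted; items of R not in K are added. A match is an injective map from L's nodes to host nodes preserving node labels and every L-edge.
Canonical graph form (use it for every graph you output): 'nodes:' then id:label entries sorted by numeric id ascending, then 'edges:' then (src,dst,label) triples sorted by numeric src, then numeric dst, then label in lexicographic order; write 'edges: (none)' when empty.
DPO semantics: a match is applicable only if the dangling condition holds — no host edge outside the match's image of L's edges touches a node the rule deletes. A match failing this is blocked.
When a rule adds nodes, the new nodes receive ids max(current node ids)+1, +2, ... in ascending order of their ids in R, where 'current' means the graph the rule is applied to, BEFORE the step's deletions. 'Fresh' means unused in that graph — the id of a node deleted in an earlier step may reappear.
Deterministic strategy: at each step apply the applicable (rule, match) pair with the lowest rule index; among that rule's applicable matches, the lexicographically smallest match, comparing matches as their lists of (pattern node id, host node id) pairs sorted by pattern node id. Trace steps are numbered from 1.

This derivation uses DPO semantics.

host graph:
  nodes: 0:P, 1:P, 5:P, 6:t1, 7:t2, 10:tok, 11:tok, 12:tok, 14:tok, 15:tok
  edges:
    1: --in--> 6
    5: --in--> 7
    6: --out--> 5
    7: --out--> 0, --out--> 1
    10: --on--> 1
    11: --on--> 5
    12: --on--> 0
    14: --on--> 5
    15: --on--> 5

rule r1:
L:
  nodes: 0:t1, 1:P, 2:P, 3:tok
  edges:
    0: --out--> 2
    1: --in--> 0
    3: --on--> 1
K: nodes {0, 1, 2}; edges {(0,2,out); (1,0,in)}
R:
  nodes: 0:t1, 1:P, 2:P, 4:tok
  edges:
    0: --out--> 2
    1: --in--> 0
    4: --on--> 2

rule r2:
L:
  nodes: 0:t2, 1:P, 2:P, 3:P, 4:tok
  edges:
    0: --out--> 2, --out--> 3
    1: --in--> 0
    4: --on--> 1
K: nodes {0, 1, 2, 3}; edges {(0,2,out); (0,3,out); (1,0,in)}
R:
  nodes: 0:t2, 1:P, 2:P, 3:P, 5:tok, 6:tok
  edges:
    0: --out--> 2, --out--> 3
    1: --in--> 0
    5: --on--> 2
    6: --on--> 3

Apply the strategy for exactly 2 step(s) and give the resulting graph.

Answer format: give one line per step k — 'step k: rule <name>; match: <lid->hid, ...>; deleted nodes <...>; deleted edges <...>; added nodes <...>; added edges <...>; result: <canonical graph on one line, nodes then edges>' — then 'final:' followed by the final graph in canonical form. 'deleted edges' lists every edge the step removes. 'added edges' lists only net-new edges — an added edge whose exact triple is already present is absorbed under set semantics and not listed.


step 1: rule r1; match: 0->6, 1->1, 2->5, 3->10; deleted nodes 10; deleted edges (10,1,on); added nodes 16; added edges (16,5,on); result: nodes: 0:P, 1:P, 5:P, 6:t1, 7:t2, 11:tok, 12:tok, 14:tok, 15:tok, 16:tok edges: (1,6,in); (5,7,in); (6,5,out); (7,0,out); (7,1,out); (11,5,on); (12,0,on); (14,5,on); (15,5,on); (16,5,on)
step 2: rule r2; match: 0->7, 1->5, 2->0, 3->1, 4->11; deleted nodes 11; deleted edges (11,5,on); added nodes 17, 18; added edges (17,0,on); (18,1,on); result: nodes: 0:P, 1:P, 5:P, 6:t1, 7:t2, 12:tok, 14:tok, 15:tok, 16:tok, 17:tok, 18:tok edges: (1,6,in); (5,7,in); (6,5,out); (7,0,out); (7,1,out); (12,0,on); (14,5,on); (15,5,on); (16,5,on); (17,0,on); (18,1,on)
final:
nodes: 0:P, 1:P, 5:P, 6:t1, 7:t2, 12:tok, 14:tok, 15:tok, 16:tok, 17:tok, 18:tok
edges: (1,6,in); (5,7,in); (6,5,out); (7,0,out); (7,1,out); (12,0,on); (14,5,on); (15,5,on); (16,5,on); (17,0,on); (18,1,on)


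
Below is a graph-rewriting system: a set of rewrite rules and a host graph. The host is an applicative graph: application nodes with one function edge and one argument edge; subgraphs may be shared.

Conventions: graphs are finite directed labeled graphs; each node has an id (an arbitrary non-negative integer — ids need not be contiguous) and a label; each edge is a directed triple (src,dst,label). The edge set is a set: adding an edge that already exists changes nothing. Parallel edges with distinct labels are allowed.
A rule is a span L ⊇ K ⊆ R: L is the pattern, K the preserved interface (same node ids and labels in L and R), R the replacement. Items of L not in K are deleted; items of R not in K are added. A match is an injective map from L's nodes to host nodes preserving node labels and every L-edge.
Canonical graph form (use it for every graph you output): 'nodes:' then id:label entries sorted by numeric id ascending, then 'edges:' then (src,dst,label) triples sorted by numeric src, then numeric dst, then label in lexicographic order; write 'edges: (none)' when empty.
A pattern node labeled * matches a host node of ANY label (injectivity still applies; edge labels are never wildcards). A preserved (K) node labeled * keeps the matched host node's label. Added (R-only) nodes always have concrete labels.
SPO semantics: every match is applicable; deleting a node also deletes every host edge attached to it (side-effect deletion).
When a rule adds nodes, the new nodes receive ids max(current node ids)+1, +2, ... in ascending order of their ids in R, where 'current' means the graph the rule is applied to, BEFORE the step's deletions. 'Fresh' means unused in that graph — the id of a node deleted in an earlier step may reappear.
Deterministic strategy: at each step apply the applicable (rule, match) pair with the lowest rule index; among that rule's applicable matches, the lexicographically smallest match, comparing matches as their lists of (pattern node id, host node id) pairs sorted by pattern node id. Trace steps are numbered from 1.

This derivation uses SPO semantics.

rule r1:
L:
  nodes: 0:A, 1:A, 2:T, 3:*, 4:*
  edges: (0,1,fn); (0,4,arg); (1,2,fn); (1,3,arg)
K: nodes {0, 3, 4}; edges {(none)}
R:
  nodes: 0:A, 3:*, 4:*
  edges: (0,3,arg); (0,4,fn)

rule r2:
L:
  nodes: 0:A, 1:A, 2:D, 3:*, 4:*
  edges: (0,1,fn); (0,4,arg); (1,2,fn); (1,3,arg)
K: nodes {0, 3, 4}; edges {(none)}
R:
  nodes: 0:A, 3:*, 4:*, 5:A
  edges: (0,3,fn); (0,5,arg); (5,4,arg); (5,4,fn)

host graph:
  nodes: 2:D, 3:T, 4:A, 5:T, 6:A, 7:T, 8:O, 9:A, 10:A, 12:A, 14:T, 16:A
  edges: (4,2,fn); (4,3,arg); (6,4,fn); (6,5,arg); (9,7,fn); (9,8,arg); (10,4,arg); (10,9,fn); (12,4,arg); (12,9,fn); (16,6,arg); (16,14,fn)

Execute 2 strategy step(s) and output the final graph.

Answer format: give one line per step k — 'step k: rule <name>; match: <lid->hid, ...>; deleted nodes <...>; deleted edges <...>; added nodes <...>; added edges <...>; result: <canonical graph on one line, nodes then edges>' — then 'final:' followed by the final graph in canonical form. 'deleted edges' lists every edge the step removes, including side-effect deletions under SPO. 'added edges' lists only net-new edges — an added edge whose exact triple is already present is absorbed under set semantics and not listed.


step 1: rule r1; match: 0->10, 1->9, 2->7, 3->8, 4->4; deleted nodes 7, 9; deleted edges (9,7,fn); (9,8,arg); (10,4,arg); (10,9,fn); (12,9,fn); added nodes (none); added edges (10,4,fn); (10,8,arg); result: nodes: 2:D, 3:T, 4:A, 5:T, 6:A, 8:O, 10:A, 12:A, 14:T, 16:A edges: (4,2,fn); (4,3,arg); (6,4,fn); (6,5,arg); (10,4,fn); (10,8,arg); (12,4,arg); (16,6,arg); (16,14,fn)
step 2: rule r2; match: 0->6, 1->4, 2->2, 3->3, 4->5; deleted nodes 2, 4; deleted edges (4,2,fn); (4,3,arg); (6,4,fn); (6,5,arg); (10,4,fn); (12,4,arg); added nodes 17; added edges (6,3,fn); (6,17,arg); (17,5,arg); (17,5,fn); result: nodes: 3:T, 5:T, 6:A, 8:O, 10:A, 12:A, 14:T, 16:A, 17:A edges: (6,3,fn); (6,17,arg); (10,8,arg); (16,6,arg); (16,14,fn); (17,5,arg); (17,5,fn)
final:
nodes: 3:T, 5:T, 6:A, 8:O, 10:A, 12:A, 14:T, 16:A, 17:A
edges: (6,3,fn); (6,17,arg); (10,8,arg); (16,6,arg); (16,14,fn); (17,5,arg); (17,5,fn)


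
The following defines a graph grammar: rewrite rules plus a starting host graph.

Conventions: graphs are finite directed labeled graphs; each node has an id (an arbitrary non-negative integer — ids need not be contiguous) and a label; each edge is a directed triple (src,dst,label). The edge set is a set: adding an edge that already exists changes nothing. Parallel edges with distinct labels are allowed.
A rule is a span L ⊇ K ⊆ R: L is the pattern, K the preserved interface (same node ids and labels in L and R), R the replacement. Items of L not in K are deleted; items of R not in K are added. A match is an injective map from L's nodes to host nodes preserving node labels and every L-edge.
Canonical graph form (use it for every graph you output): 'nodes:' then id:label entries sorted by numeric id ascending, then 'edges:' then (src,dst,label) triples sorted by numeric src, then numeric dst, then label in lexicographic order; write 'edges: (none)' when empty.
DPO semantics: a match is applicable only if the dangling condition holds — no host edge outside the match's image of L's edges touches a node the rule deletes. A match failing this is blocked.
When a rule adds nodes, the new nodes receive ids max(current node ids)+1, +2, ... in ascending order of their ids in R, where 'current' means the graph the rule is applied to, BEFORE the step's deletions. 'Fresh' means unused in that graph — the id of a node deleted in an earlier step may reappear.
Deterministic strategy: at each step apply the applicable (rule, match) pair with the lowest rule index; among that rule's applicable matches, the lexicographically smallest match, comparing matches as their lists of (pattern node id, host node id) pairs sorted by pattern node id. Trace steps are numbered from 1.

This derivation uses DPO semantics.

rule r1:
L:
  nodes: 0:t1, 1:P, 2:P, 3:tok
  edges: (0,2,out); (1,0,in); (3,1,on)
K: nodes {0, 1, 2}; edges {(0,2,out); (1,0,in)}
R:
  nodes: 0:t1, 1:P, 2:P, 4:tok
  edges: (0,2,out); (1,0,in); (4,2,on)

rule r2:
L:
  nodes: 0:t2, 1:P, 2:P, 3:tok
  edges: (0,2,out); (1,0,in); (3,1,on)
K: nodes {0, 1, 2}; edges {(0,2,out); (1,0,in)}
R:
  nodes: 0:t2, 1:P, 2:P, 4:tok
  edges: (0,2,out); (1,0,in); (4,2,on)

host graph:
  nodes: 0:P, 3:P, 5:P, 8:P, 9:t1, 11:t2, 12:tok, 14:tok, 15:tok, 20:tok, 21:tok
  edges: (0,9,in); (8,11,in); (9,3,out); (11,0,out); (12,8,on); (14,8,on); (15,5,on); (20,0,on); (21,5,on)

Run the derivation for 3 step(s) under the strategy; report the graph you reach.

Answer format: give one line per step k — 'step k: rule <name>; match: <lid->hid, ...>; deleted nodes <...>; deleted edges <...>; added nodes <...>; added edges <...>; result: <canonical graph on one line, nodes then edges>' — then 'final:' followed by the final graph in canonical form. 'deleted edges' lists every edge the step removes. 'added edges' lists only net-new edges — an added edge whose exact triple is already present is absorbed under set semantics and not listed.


step 1: rule r1; match: 0->9, 1->0, 2->3, 3->20; deleted nodes 20; deleted edges (20,0,on); added nodes 22; added edges (22,3,on); result: nodes: 0:P, 3:P, 5:P, 8:P, 9:t1, 11:t2, 12:tok, 14:tok, 15:tok, 21:tok, 22:tok edges: (0,9,in); (8,11,in); (9,3,out); (11,0,out); (12,8,on); (14,8,on); (15,5,on); (21,5,on); (22,3,on)
step 2: rule r2; match: 0->11, 1->8, 2->0, 3->12; deleted nodes 12; deleted edges (12,8,on); added nodes 23; added edges (23,0,on); result: nodes: 0:P, 3:P, 5:P, 8:P, 9:t1, 11:t2, 14:tok, 15:tok, 21:tok, 22:tok, 23:tok edges: (0,9,in); (8,11,in); (9,3,out); (11,0,out); (14,8,on); (15,5,on); (21,5,on); (22,3,on); (23,0,on)
step 3: rule r1; match: 0->9, 1->0, 2->3, 3->23; deleted nodes 23; deleted edges (23,0,on); added nodes 24; added edges (24,3,on); result: nodes: 0:P, 3:P, 5:P, 8:P, 9:t1, 11:t2, 14:tok, 15:tok, 21:tok, 22:tok, 24:tok edges: (0,9,in); (8,11,in); (9,3,out); (11,0,out); (14,8,on); (15,5,on); (21,5,on); (22,3,on); (24,3,on)
final:
nodes: 0:P, 3:P, 5:P, 8:P, 9:t1, 11:t2, 14:tok, 15:tok, 21:tok, 22:tok, 24:tok
edges: (0,9,in); (8,11,in); (9,3,out); (11,0,out); (14,8,on); (15,5,on); (21,5,on); (22,3,on); (24,3,on)
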